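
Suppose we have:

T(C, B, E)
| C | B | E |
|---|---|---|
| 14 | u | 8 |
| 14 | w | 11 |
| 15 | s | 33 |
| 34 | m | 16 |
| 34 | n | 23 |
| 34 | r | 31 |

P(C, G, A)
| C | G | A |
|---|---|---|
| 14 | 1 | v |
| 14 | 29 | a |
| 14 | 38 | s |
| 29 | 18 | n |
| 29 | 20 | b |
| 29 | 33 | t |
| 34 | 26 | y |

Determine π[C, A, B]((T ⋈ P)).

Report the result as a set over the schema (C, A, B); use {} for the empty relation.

{(14, a, u), (14, a, w), (14, s, u), (14, s, w), (14, v, u), (14, v, w), (34, y, m), (34, y, n), (34, y, r)}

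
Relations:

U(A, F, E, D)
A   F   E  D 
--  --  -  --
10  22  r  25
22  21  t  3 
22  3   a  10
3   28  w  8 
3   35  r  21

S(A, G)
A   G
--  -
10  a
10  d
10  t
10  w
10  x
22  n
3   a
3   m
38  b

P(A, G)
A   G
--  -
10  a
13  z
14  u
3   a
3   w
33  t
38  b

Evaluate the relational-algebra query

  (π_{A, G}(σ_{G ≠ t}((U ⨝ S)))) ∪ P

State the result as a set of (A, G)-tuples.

Joining U and S on A yields {(10, 22, r, 25, a), (10, 22, r, 25, d), (10, 22, r, 25, t), (10, 22, r, 25, w), (10, 22, r, 25, x), (22, 21, t, 3, n), (22, 3, a, 10, n), (3, 28, w, 8, a), (3, 28, w, 8, m), (3, 35, r, 21, a), (3, 35, r, 21, m)}.
Apply σ_{G ≠ t}; surviving tuples: {(10, 22, r, 25, a), (10, 22, r, 25, d), (10, 22, r, 25, w), (10, 22, r, 25, x), (22, 21, t, 3, n), (22, 3, a, 10, n), (3, 28, w, 8, a), (3, 28, w, 8, m), (3, 35, r, 21, a), (3, 35, r, 21, m)}
π[A, G]: project onto (A, G) (3 duplicate(s) eliminated) → {(10, a), (10, d), (10, w), (10, x), (22, n), (3, a), (3, m)}
Set union of the two operands is {(10, a), (10, d), (10, w), (10, x), (13, z), (14, u), (22, n), (3, a), (3, m), (3, w), (33, t), (38, b)}.

{(10, a), (10, d), (10, w), (10, x), (13, z), (14, u), (22, n), (3, a), (3, m), (3, w), (33, t), (38, b)}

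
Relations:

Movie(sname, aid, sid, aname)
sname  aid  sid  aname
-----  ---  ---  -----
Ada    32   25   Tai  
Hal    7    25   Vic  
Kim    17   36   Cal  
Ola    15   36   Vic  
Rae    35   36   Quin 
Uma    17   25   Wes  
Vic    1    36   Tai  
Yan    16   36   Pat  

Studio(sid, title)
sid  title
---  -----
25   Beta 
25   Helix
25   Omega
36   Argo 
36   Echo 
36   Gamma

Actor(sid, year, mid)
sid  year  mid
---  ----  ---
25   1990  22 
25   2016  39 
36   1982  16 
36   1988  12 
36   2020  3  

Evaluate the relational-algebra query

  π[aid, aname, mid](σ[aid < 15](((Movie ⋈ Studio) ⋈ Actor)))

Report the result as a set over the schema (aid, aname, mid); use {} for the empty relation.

Joining Movie and Studio on sid yields {(Ada, 32, 25, Tai, Beta), (Ada, 32, 25, Tai, Helix), (Ada, 32, 25, Tai, Omega), (Hal, 7, 25, Vic, Beta), (Hal, 7, 25, Vic, Helix), (Hal, 7, 25, Vic, Omega), (Kim, 17, 36, Cal, Argo), (Kim, 17, 36, Cal, Echo), (Kim, 17, 36, Cal, Gamma), (Ola, 15, 36, Vic, Argo), (Ola, 15, 36, Vic, Echo), (Ola, 15, 36, Vic, Gamma), (Rae, 35, 36, Quin, Argo), (Rae, 35, 36, Quin, Echo), (Rae, 35, 36, Quin, Gamma), (Uma, 17, 25, Wes, Beta), (Uma, 17, 25, Wes, Helix), (Uma, 17, 25, Wes, Omega), (Vic, 1, 36, Tai, Argo), (Vic, 1, 36, Tai, Echo), (Vic, 1, 36, Tai, Gamma), (Yan, 16, 36, Pat, Argo), (Yan, 16, 36, Pat, Echo), (Yan, 16, 36, Pat, Gamma)}.
Joining (Movie ⋈ Studio) and Actor on sid yields {(Ada, 32, 25, Tai, Beta, 1990, 22), (Ada, 32, 25, Tai, Beta, 2016, 39), (Ada, 32, 25, Tai, Helix, 1990, 22), (Ada, 32, 25, Tai, Helix, 2016, 39), (Ada, 32, 25, Tai, Omega, 1990, 22), (Ada, 32, 25, Tai, Omega, 2016, 39), (Hal, 7, 25, Vic, Beta, 1990, 22), (Hal, 7, 25, Vic, Beta, 2016, 39), (Hal, 7, 25, Vic, Helix, 1990, 22), (Hal, 7, 25, Vic, Helix, 2016, 39), (Hal, 7, 25, Vic, Omega, 1990, 22), (Hal, 7, 25, Vic, Omega, 2016, 39), (Kim, 17, 36, Cal, Argo, 1982, 16), (Kim, 17, 36, Cal, Argo, 1988, 12), (Kim, 17, 36, Cal, Argo, 2020, 3), (Kim, 17, 36, Cal, Echo, 1982, 16), (Kim, 17, 36, Cal, Echo, 1988, 12), (Kim, 17, 36, Cal, Echo, 2020, 3), (Kim, 17, 36, Cal, Gamma, 1982, 16), (Kim, 17, 36, Cal, Gamma, 1988, 12), (Kim, 17, 36, Cal, Gamma, 2020, 3), (Ola, 15, 36, Vic, Argo, 1982, 16), (Ola, 15, 36, Vic, Argo, 1988, 12), (Ola, 15, 36, Vic, Argo, 2020, 3), (Ola, 15, 36, Vic, Echo, 1982, 16), (Ola, 15, 36, Vic, Echo, 1988, 12), (Ola, 15, 36, Vic, Echo, 2020, 3), (Ola, 15, 36, Vic, Gamma, 1982, 16), (Ola, 15, 36, Vic, Gamma, 1988, 12), (Ola, 15, 36, Vic, Gamma, 2020, 3), (Rae, 35, 36, Quin, Argo, 1982, 16), (Rae, 35, 36, Quin, Argo, 1988, 12), (Rae, 35, 36, Quin, Argo, 2020, 3), (Rae, 35, 36, Quin, Echo, 1982, 16), (Rae, 35, 36, Quin, Echo, 1988, 12), (Rae, 35, 36, Quin, Echo, 2020, 3), (Rae, 35, 36, Quin, Gamma, 1982, 16), (Rae, 35, 36, Quin, Gamma, 1988, 12), (Rae, 35, 36, Quin, Gamma, 2020, 3), (Uma, 17, 25, Wes, Beta, 1990, 22), (Uma, 17, 25, Wes, Beta, 2016, 39), (Uma, 17, 25, Wes, Helix, 1990, 22), (Uma, 17, 25, Wes, Helix, 2016, 39), (Uma, 17, 25, Wes, Omega, 1990, 22), (Uma, 17, 25, Wes, Omega, 2016, 39), (Vic, 1, 36, Tai, Argo, 1982, 16), (Vic, 1, 36, Tai, Argo, 1988, 12), (Vic, 1, 36, Tai, Argo, 2020, 3), (Vic, 1, 36, Tai, Echo, 1982, 16), (Vic, 1, 36, Tai, Echo, 1988, 12), (Vic, 1, 36, Tai, Echo, 2020, 3), (Vic, 1, 36, Tai, Gamma, 1982, 16), (Vic, 1, 36, Tai, Gamma, 1988, 12), (Vic, 1, 36, Tai, Gamma, 2020, 3), (Yan, 16, 36, Pat, Argo, 1982, 16), (Yan, 16, 36, Pat, Argo, 1988, 12), (Yan, 16, 36, Pat, Argo, 2020, 3), (Yan, 16, 36, Pat, Echo, 1982, 16), (Yan, 16, 36, Pat, Echo, 1988, 12), (Yan, 16, 36, Pat, Echo, 2020, 3), (Yan, 16, 36, Pat, Gamma, 1982, 16), (Yan, 16, 36, Pat, Gamma, 1988, 12), (Yan, 16, 36, Pat, Gamma, 2020, 3)}.
Selection aid < 15: {(Hal, 7, 25, Vic, Beta, 1990, 22), (Hal, 7, 25, Vic, Beta, 2016, 39), (Hal, 7, 25, Vic, Helix, 1990, 22), (Hal, 7, 25, Vic, Helix, 2016, 39), (Hal, 7, 25, Vic, Omega, 1990, 22), (Hal, 7, 25, Vic, Omega, 2016, 39), (Vic, 1, 36, Tai, Argo, 1982, 16), (Vic, 1, 36, Tai, Argo, 1988, 12), (Vic, 1, 36, Tai, Argo, 2020, 3), (Vic, 1, 36, Tai, Echo, 1982, 16), (Vic, 1, 36, Tai, Echo, 1988, 12), (Vic, 1, 36, Tai, Echo, 2020, 3), (Vic, 1, 36, Tai, Gamma, 1982, 16), (Vic, 1, 36, Tai, Gamma, 1988, 12), (Vic, 1, 36, Tai, Gamma, 2020, 3)}
Projecting to aid, aname, mid (10 duplicate(s) eliminated): {(1, Tai, 12), (1, Tai, 16), (1, Tai, 3), (7, Vic, 22), (7, Vic, 39)}

{(1, Tai, 12), (1, Tai, 16), (1, Tai, 3), (7, Vic, 22), (7, Vic, 39)}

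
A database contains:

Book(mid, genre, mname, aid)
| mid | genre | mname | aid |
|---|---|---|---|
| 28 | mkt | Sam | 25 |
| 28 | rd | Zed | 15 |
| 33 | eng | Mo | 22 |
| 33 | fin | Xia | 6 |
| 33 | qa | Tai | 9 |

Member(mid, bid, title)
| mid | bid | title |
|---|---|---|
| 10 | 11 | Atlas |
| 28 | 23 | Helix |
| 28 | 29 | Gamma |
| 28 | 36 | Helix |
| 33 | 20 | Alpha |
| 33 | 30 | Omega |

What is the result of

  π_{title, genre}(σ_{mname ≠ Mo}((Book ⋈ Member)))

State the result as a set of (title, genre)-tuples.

Natural join on mid: {(28, mkt, Sam, 25, 23, Helix), (28, mkt, Sam, 25, 29, Gamma), (28, mkt, Sam, 25, 36, Helix), (28, rd, Zed, 15, 23, Helix), (28, rd, Zed, 15, 29, Gamma), (28, rd, Zed, 15, 36, Helix), (33, eng, Mo, 22, 20, Alpha), (33, eng, Mo, 22, 30, Omega), (33, fin, Xia, 6, 20, Alpha), (33, fin, Xia, 6, 30, Omega), (33, qa, Tai, 9, 20, Alpha), (33, qa, Tai, 9, 30, Omega)}
Apply σ_{mname ≠ Mo}; surviving tuples: {(28, mkt, Sam, 25, 23, Helix), (28, mkt, Sam, 25, 29, Gamma), (28, mkt, Sam, 25, 36, Helix), (28, rd, Zed, 15, 23, Helix), (28, rd, Zed, 15, 29, Gamma), (28, rd, Zed, 15, 36, Helix), (33, fin, Xia, 6, 20, Alpha), (33, fin, Xia, 6, 30, Omega), (33, qa, Tai, 9, 20, Alpha), (33, qa, Tai, 9, 30, Omega)}
π[title, genre]: project onto (title, genre) (2 duplicate(s) eliminated) → {(Alpha, fin), (Alpha, qa), (Gamma, mkt), (Gamma, rd), (Helix, mkt), (Helix, rd), (Omega, fin), (Omega, qa)}

{(Alpha, fin), (Alpha, qa), (Gamma, mkt), (Gamma, rd), (Helix, mkt), (Helix, rd), (Omega, fin), (Omega, qa)}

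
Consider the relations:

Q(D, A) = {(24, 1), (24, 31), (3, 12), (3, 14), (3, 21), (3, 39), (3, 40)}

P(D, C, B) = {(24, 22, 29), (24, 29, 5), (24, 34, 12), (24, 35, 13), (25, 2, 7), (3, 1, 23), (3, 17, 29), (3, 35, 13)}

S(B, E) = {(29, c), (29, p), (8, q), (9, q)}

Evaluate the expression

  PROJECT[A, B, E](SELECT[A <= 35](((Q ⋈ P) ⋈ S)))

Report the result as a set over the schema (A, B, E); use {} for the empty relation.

Q ⋈ P (natural join on D): {(24, 1, 22, 29), (24, 1, 29, 5), (24, 1, 34, 12), (24, 1, 35, 13), (24, 31, 22, 29), (24, 31, 29, 5), (24, 31, 34, 12), (24, 31, 35, 13), (3, 12, 1, 23), (3, 12, 17, 29), (3, 12, 35, 13), (3, 14, 1, 23), (3, 14, 17, 29), (3, 14, 35, 13), (3, 21, 1, 23), (3, 21, 17, 29), (3, 21, 35, 13), (3, 39, 1, 23), (3, 39, 17, 29), (3, 39, 35, 13), (3, 40, 1, 23), (3, 40, 17, 29), (3, 40, 35, 13)}
(Q ⋈ P) ⋈ S (natural join on B): {(24, 1, 22, 29, c), (24, 1, 22, 29, p), (24, 31, 22, 29, c), (24, 31, 22, 29, p), (3, 12, 17, 29, c), (3, 12, 17, 29, p), (3, 14, 17, 29, c), (3, 14, 17, 29, p), (3, 21, 17, 29, c), (3, 21, 17, 29, p), (3, 39, 17, 29, c), (3, 39, 17, 29, p), (3, 40, 17, 29, c), (3, 40, 17, 29, p)}
Selection A <= 35: {(24, 1, 22, 29, c), (24, 1, 22, 29, p), (24, 31, 22, 29, c), (24, 31, 22, 29, p), (3, 12, 17, 29, c), (3, 12, 17, 29, p), (3, 14, 17, 29, c), (3, 14, 17, 29, p), (3, 21, 17, 29, c), (3, 21, 17, 29, p)}
Keep only column(s) A, B, E: {(1, 29, c), (1, 29, p), (12, 29, c), (12, 29, p), (14, 29, c), (14, 29, p), (21, 29, c), (21, 29, p), (31, 29, c), (31, 29, p)}

{(1, 29, c), (1, 29, p), (12, 29, c), (12, 29, p), (14, 29, c), (14, 29, p), (21, 29, c), (21, 29, p), (31, 29, c), (31, 29, p)}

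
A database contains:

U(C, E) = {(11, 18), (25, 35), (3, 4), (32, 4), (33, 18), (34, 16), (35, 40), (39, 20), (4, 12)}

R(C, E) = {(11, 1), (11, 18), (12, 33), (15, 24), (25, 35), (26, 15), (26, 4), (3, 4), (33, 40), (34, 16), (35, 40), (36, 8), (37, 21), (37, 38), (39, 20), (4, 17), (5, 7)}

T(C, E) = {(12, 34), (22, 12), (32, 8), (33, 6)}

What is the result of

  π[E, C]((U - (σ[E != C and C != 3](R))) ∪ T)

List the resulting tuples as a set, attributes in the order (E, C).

σ[E != C and C != 3]: keep tuples satisfying E != C and C != 3 → {(11, 1), (11, 18), (12, 33), (15, 24), (25, 35), (26, 15), (26, 4), (33, 40), (34, 16), (35, 40), (36, 8), (37, 21), (37, 38), (39, 20), (4, 17), (5, 7)}
Set difference of the two operands is {(3, 4), (32, 4), (33, 18), (4, 12)}.
Set union of the two operands is {(12, 34), (22, 12), (3, 4), (32, 4), (32, 8), (33, 18), (33, 6), (4, 12)}.
Projecting to E, C: {(12, 22), (12, 4), (18, 33), (34, 12), (4, 3), (4, 32), (6, 33), (8, 32)}

{(12, 22), (12, 4), (18, 33), (34, 12), (4, 3), (4, 32), (6, 33), (8, 32)}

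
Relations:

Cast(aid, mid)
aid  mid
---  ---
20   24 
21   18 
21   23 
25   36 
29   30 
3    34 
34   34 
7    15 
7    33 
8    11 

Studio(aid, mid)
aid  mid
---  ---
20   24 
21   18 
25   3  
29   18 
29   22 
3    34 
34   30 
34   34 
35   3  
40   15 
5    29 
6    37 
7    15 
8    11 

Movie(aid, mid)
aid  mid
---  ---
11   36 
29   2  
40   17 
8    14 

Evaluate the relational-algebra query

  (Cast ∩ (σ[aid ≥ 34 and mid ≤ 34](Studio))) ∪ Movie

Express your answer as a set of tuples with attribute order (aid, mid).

{(11, 36), (29, 2), (34, 34), (40, 17), (8, 14)}

Apply σ_{aid ≥ 34 and mid ≤ 34}; surviving tuples: {(34, 30), (34, 34), (35, 3), (40, 15)}
Taking the intersection: {(34, 34)}
Taking the union: {(11, 36), (29, 2), (34, 34), (40, 17), (8, 14)}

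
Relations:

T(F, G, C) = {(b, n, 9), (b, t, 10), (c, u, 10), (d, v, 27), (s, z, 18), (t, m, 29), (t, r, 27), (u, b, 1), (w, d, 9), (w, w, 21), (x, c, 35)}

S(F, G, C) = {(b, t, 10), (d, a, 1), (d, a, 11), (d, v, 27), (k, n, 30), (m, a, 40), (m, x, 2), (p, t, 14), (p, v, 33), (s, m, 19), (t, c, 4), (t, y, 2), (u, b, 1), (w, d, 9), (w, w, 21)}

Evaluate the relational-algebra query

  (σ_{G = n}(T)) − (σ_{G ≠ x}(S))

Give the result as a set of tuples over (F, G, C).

Apply σ_{G = n}; surviving tuples: {(b, n, 9)}
Apply σ_{G ≠ x}; surviving tuples: {(b, t, 10), (d, a, 1), (d, a, 11), (d, v, 27), (k, n, 30), (m, a, 40), (p, t, 14), (p, v, 33), (s, m, 19), (t, c, 4), (t, y, 2), (u, b, 1), (w, d, 9), (w, w, 21)}
Difference: {(b, n, 9)} with {(b, t, 10), (d, a, 1), (d, a, 11), (d, v, 27), (k, n, 30), (m, a, 40), (p, t, 14), (p, v, 33), (s, m, 19), (t, c, 4), (t, y, 2), (u, b, 1), (w, d, 9), (w, w, 21)} → {(b, n, 9)}

{(b, n, 9)}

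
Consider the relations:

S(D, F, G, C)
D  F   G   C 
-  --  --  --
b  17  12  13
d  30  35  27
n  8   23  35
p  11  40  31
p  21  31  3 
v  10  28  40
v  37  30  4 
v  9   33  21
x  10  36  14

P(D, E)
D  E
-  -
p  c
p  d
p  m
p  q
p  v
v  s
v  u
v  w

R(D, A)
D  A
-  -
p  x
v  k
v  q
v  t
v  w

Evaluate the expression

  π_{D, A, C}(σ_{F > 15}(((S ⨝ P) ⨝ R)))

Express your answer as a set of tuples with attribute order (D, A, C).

Joining S and P on D yields {(p, 11, 40, 31, c), (p, 11, 40, 31, d), (p, 11, 40, 31, m), (p, 11, 40, 31, q), (p, 11, 40, 31, v), (p, 21, 31, 3, c), (p, 21, 31, 3, d), (p, 21, 31, 3, m), (p, 21, 31, 3, q), (p, 21, 31, 3, v), (v, 10, 28, 40, s), (v, 10, 28, 40, u), (v, 10, 28, 40, w), (v, 37, 30, 4, s), (v, 37, 30, 4, u), (v, 37, 30, 4, w), (v, 9, 33, 21, s), (v, 9, 33, 21, u), (v, 9, 33, 21, w)}.
Joining (S ⨝ P) and R on D yields {(p, 11, 40, 31, c, x), (p, 11, 40, 31, d, x), (p, 11, 40, 31, m, x), (p, 11, 40, 31, q, x), (p, 11, 40, 31, v, x), (p, 21, 31, 3, c, x), (p, 21, 31, 3, d, x), (p, 21, 31, 3, m, x), (p, 21, 31, 3, q, x), (p, 21, 31, 3, v, x), (v, 10, 28, 40, s, k), (v, 10, 28, 40, s, q), (v, 10, 28, 40, s, t), (v, 10, 28, 40, s, w), (v, 10, 28, 40, u, k), (v, 10, 28, 40, u, q), (v, 10, 28, 40, u, t), (v, 10, 28, 40, u, w), (v, 10, 28, 40, w, k), (v, 10, 28, 40, w, q), (v, 10, 28, 40, w, t), (v, 10, 28, 40, w, w), (v, 37, 30, 4, s, k), (v, 37, 30, 4, s, q), (v, 37, 30, 4, s, t), (v, 37, 30, 4, s, w), (v, 37, 30, 4, u, k), (v, 37, 30, 4, u, q), (v, 37, 30, 4, u, t), (v, 37, 30, 4, u, w), (v, 37, 30, 4, w, k), (v, 37, 30, 4, w, q), (v, 37, 30, 4, w, t), (v, 37, 30, 4, w, w), (v, 9, 33, 21, s, k), (v, 9, 33, 21, s, q), (v, 9, 33, 21, s, t), (v, 9, 33, 21, s, w), (v, 9, 33, 21, u, k), (v, 9, 33, 21, u, q), (v, 9, 33, 21, u, t), (v, 9, 33, 21, u, w), (v, 9, 33, 21, w, k), (v, 9, 33, 21, w, q), (v, 9, 33, 21, w, t), (v, 9, 33, 21, w, w)}.
Apply σ_{F > 15}; surviving tuples: {(p, 21, 31, 3, c, x), (p, 21, 31, 3, d, x), (p, 21, 31, 3, m, x), (p, 21, 31, 3, q, x), (p, 21, 31, 3, v, x), (v, 37, 30, 4, s, k), (v, 37, 30, 4, s, q), (v, 37, 30, 4, s, t), (v, 37, 30, 4, s, w), (v, 37, 30, 4, u, k), (v, 37, 30, 4, u, q), (v, 37, 30, 4, u, t), (v, 37, 30, 4, u, w), (v, 37, 30, 4, w, k), (v, 37, 30, 4, w, q), (v, 37, 30, 4, w, t), (v, 37, 30, 4, w, w)}
Keep only column(s) D, A, C (12 duplicate(s) eliminated): {(p, x, 3), (v, k, 4), (v, q, 4), (v, t, 4), (v, w, 4)}

{(p, x, 3), (v, k, 4), (v, q, 4), (v, t, 4), (v, w, 4)}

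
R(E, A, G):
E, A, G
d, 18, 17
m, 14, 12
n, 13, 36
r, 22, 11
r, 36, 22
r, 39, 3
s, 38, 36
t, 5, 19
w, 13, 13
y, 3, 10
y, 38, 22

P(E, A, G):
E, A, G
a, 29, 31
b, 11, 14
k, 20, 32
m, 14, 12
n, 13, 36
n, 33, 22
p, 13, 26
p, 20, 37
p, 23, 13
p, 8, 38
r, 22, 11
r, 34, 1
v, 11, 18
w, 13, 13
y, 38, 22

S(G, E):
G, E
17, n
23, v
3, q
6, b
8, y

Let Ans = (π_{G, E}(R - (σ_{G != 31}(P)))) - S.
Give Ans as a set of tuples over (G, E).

{(10, y), (17, d), (19, t), (22, r), (3, r), (36, s)}

Selection G != 31: {(b, 11, 14), (k, 20, 32), (m, 14, 12), (n, 13, 36), (n, 33, 22), (p, 13, 26), (p, 20, 37), (p, 23, 13), (p, 8, 38), (r, 22, 11), (r, 34, 1), (v, 11, 18), (w, 13, 13), (y, 38, 22)}
Difference: {(d, 18, 17), (m, 14, 12), (n, 13, 36), (r, 22, 11), (r, 36, 22), (r, 39, 3), (s, 38, 36), (t, 5, 19), (w, 13, 13), (y, 3, 10), (y, 38, 22)} with {(b, 11, 14), (k, 20, 32), (m, 14, 12), (n, 13, 36), (n, 33, 22), (p, 13, 26), (p, 20, 37), (p, 23, 13), (p, 8, 38), (r, 22, 11), (r, 34, 1), (v, 11, 18), (w, 13, 13), (y, 38, 22)} → {(d, 18, 17), (r, 36, 22), (r, 39, 3), (s, 38, 36), (t, 5, 19), (y, 3, 10)}
π_{G, E} gives {(10, y), (17, d), (19, t), (22, r), (3, r), (36, s)}.
Difference: {(10, y), (17, d), (19, t), (22, r), (3, r), (36, s)} with {(17, n), (23, v), (3, q), (6, b), (8, y)} → {(10, y), (17, d), (19, t), (22, r), (3, r), (36, s)}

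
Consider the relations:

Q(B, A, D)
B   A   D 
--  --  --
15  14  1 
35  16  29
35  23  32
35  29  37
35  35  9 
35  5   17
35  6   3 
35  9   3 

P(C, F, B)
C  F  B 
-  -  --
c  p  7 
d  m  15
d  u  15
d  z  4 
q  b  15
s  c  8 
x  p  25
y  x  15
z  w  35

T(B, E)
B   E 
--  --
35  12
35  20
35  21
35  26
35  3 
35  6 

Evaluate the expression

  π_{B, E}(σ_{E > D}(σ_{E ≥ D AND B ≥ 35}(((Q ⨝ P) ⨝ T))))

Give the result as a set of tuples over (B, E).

{(35, 12), (35, 20), (35, 21), (35, 26), (35, 6)}

Joining Q and P on B yields {(15, 14, 1, d, m), (15, 14, 1, d, u), (15, 14, 1, q, b), (15, 14, 1, y, x), (35, 16, 29, z, w), (35, 23, 32, z, w), (35, 29, 37, z, w), (35, 35, 9, z, w), (35, 5, 17, z, w), (35, 6, 3, z, w), (35, 9, 3, z, w)}.
Joining (Q ⨝ P) and T on B yields {(35, 16, 29, z, w, 12), (35, 16, 29, z, w, 20), (35, 16, 29, z, w, 21), (35, 16, 29, z, w, 26), (35, 16, 29, z, w, 3), (35, 16, 29, z, w, 6), (35, 23, 32, z, w, 12), (35, 23, 32, z, w, 20), (35, 23, 32, z, w, 21), (35, 23, 32, z, w, 26), (35, 23, 32, z, w, 3), (35, 23, 32, z, w, 6), (35, 29, 37, z, w, 12), (35, 29, 37, z, w, 20), (35, 29, 37, z, w, 21), (35, 29, 37, z, w, 26), (35, 29, 37, z, w, 3), (35, 29, 37, z, w, 6), (35, 35, 9, z, w, 12), (35, 35, 9, z, w, 20), (35, 35, 9, z, w, 21), (35, 35, 9, z, w, 26), (35, 35, 9, z, w, 3), (35, 35, 9, z, w, 6), (35, 5, 17, z, w, 12), (35, 5, 17, z, w, 20), (35, 5, 17, z, w, 21), (35, 5, 17, z, w, 26), (35, 5, 17, z, w, 3), (35, 5, 17, z, w, 6), (35, 6, 3, z, w, 12), (35, 6, 3, z, w, 20), (35, 6, 3, z, w, 21), (35, 6, 3, z, w, 26), (35, 6, 3, z, w, 3), (35, 6, 3, z, w, 6), (35, 9, 3, z, w, 12), (35, 9, 3, z, w, 20), (35, 9, 3, z, w, 21), (35, 9, 3, z, w, 26), (35, 9, 3, z, w, 3), (35, 9, 3, z, w, 6)}.
Filtering on E ≥ D AND B ≥ 35 leaves {(35, 35, 9, z, w, 12), (35, 35, 9, z, w, 20), (35, 35, 9, z, w, 21), (35, 35, 9, z, w, 26), (35, 5, 17, z, w, 20), (35, 5, 17, z, w, 21), (35, 5, 17, z, w, 26), (35, 6, 3, z, w, 12), (35, 6, 3, z, w, 20), (35, 6, 3, z, w, 21), (35, 6, 3, z, w, 26), (35, 6, 3, z, w, 3), (35, 6, 3, z, w, 6), (35, 9, 3, z, w, 12), (35, 9, 3, z, w, 20), (35, 9, 3, z, w, 21), (35, 9, 3, z, w, 26), (35, 9, 3, z, w, 3), (35, 9, 3, z, w, 6)}.
Filtering on E > D leaves {(35, 35, 9, z, w, 12), (35, 35, 9, z, w, 20), (35, 35, 9, z, w, 21), (35, 35, 9, z, w, 26), (35, 5, 17, z, w, 20), (35, 5, 17, z, w, 21), (35, 5, 17, z, w, 26), (35, 6, 3, z, w, 12), (35, 6, 3, z, w, 20), (35, 6, 3, z, w, 21), (35, 6, 3, z, w, 26), (35, 6, 3, z, w, 6), (35, 9, 3, z, w, 12), (35, 9, 3, z, w, 20), (35, 9, 3, z, w, 21), (35, 9, 3, z, w, 26), (35, 9, 3, z, w, 6)}.
π_{B, E} gives {(35, 12), (35, 20), (35, 21), (35, 26), (35, 6)} (12 duplicate(s) eliminated).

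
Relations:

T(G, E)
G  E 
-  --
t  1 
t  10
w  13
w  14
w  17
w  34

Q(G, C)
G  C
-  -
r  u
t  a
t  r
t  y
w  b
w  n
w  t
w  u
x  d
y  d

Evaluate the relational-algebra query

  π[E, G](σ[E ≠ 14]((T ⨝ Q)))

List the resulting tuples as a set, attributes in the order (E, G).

{(1, t), (10, t), (13, w), (17, w), (34, w)}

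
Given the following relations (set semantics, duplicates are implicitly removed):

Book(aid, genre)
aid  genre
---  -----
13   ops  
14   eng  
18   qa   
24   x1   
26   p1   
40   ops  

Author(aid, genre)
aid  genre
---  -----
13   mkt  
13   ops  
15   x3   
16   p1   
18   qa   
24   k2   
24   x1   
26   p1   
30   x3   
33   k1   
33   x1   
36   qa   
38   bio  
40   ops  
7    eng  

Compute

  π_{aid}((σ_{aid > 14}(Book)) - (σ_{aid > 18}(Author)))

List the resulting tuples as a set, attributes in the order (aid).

Apply σ_{aid > 14}; surviving tuples: {(18, qa), (24, x1), (26, p1), (40, ops)}
Apply σ_{aid > 18}; surviving tuples: {(24, k2), (24, x1), (26, p1), (30, x3), (33, k1), (33, x1), (36, qa), (38, bio), (40, ops)}
Taking the difference: {(18, qa)}
π_{aid} gives {18}.

{18}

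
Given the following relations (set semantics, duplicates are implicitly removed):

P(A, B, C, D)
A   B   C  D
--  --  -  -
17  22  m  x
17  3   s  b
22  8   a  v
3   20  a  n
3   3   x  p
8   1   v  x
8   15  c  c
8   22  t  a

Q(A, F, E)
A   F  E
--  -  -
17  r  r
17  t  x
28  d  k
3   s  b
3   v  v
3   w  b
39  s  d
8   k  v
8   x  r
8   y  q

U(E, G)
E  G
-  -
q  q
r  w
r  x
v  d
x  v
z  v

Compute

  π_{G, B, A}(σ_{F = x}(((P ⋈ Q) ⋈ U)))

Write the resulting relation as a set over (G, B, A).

{(w, 1, 8), (w, 15, 8), (w, 22, 8), (x, 1, 8), (x, 15, 8), (x, 22, 8)}

P ⋈ Q (natural join on A): {(17, 22, m, x, r, r), (17, 22, m, x, t, x), (17, 3, s, b, r, r), (17, 3, s, b, t, x), (3, 20, a, n, s, b), (3, 20, a, n, v, v), (3, 20, a, n, w, b), (3, 3, x, p, s, b), (3, 3, x, p, v, v), (3, 3, x, p, w, b), (8, 1, v, x, k, v), (8, 1, v, x, x, r), (8, 1, v, x, y, q), (8, 15, c, c, k, v), (8, 15, c, c, x, r), (8, 15, c, c, y, q), (8, 22, t, a, k, v), (8, 22, t, a, x, r), (8, 22, t, a, y, q)}
(P ⋈ Q) ⋈ U (natural join on E): {(17, 22, m, x, r, r, w), (17, 22, m, x, r, r, x), (17, 22, m, x, t, x, v), (17, 3, s, b, r, r, w), (17, 3, s, b, r, r, x), (17, 3, s, b, t, x, v), (3, 20, a, n, v, v, d), (3, 3, x, p, v, v, d), (8, 1, v, x, k, v, d), (8, 1, v, x, x, r, w), (8, 1, v, x, x, r, x), (8, 1, v, x, y, q, q), (8, 15, c, c, k, v, d), (8, 15, c, c, x, r, w), (8, 15, c, c, x, r, x), (8, 15, c, c, y, q, q), (8, 22, t, a, k, v, d), (8, 22, t, a, x, r, w), (8, 22, t, a, x, r, x), (8, 22, t, a, y, q, q)}
Apply σ_{F = x}; surviving tuples: {(8, 1, v, x, x, r, w), (8, 1, v, x, x, r, x), (8, 15, c, c, x, r, w), (8, 15, c, c, x, r, x), (8, 22, t, a, x, r, w), (8, 22, t, a, x, r, x)}
π_{G, B, A} gives {(w, 1, 8), (w, 15, 8), (w, 22, 8), (x, 1, 8), (x, 15, 8), (x, 22, 8)}.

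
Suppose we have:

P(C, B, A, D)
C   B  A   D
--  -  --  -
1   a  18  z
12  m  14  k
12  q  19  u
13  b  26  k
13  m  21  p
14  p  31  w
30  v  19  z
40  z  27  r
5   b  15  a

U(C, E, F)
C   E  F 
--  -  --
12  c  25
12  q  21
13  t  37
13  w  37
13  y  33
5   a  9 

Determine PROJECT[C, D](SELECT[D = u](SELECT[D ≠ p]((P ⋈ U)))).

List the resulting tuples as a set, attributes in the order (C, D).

{(12, u)}

Joining P and U on C yields {(12, m, 14, k, c, 25), (12, m, 14, k, q, 21), (12, q, 19, u, c, 25), (12, q, 19, u, q, 21), (13, b, 26, k, t, 37), (13, b, 26, k, w, 37), (13, b, 26, k, y, 33), (13, m, 21, p, t, 37), (13, m, 21, p, w, 37), (13, m, 21, p, y, 33), (5, b, 15, a, a, 9)}.
Filtering on D ≠ p leaves {(12, m, 14, k, c, 25), (12, m, 14, k, q, 21), (12, q, 19, u, c, 25), (12, q, 19, u, q, 21), (13, b, 26, k, t, 37), (13, b, 26, k, w, 37), (13, b, 26, k, y, 33), (5, b, 15, a, a, 9)}.
Filtering on D = u leaves {(12, q, 19, u, c, 25), (12, q, 19, u, q, 21)}.
π[C, D]: project onto (C, D) (1 duplicate(s) eliminated) → {(12, u)}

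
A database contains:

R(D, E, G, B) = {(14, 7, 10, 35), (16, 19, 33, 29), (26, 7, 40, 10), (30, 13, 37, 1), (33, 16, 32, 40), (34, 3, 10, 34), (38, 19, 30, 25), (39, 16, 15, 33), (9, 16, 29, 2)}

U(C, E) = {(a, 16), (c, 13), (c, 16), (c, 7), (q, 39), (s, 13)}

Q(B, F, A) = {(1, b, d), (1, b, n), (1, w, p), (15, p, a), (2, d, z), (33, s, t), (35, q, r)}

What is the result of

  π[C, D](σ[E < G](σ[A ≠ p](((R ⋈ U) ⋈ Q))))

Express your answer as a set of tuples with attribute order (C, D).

{(a, 9), (c, 14), (c, 30), (c, 9), (s, 30)}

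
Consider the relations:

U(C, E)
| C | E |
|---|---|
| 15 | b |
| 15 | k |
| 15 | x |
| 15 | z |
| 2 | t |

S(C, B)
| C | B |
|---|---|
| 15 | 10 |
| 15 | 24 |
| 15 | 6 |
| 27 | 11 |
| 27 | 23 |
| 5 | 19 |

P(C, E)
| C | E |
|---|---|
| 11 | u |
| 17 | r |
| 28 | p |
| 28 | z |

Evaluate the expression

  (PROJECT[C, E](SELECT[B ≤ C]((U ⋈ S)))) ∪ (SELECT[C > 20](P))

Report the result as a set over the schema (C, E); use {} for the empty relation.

{(15, b), (15, k), (15, x), (15, z), (28, p), (28, z)}

Natural join on C: {(15, b, 10), (15, b, 24), (15, b, 6), (15, k, 10), (15, k, 24), (15, k, 6), (15, x, 10), (15, x, 24), (15, x, 6), (15, z, 10), (15, z, 24), (15, z, 6)}
σ[B ≤ C]: keep tuples satisfying B ≤ C → {(15, b, 10), (15, b, 6), (15, k, 10), (15, k, 6), (15, x, 10), (15, x, 6), (15, z, 10), (15, z, 6)}
π[C, E]: project onto (C, E) (4 duplicate(s) eliminated) → {(15, b), (15, k), (15, x), (15, z)}
σ[C > 20]: keep tuples satisfying C > 20 → {(28, p), (28, z)}
Set union of the two operands is {(15, b), (15, k), (15, x), (15, z), (28, p), (28, z)}.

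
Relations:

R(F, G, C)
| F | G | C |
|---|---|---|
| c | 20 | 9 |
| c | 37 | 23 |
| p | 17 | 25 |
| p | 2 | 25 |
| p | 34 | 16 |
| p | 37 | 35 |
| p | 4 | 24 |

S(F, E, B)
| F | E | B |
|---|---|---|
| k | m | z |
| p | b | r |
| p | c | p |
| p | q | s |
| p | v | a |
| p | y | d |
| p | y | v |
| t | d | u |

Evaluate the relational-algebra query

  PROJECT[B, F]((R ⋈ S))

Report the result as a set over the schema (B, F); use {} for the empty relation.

{(a, p), (d, p), (p, p), (r, p), (s, p), (v, p)}

R ⋈ S (natural join on F): {(p, 17, 25, b, r), (p, 17, 25, c, p), (p, 17, 25, q, s), (p, 17, 25, v, a), (p, 17, 25, y, d), (p, 17, 25, y, v), (p, 2, 25, b, r), (p, 2, 25, c, p), (p, 2, 25, q, s), (p, 2, 25, v, a), (p, 2, 25, y, d), (p, 2, 25, y, v), (p, 34, 16, b, r), (p, 34, 16, c, p), (p, 34, 16, q, s), (p, 34, 16, v, a), (p, 34, 16, y, d), (p, 34, 16, y, v), (p, 37, 35, b, r), (p, 37, 35, c, p), (p, 37, 35, q, s), (p, 37, 35, v, a), (p, 37, 35, y, d), (p, 37, 35, y, v), (p, 4, 24, b, r), (p, 4, 24, c, p), (p, 4, 24, q, s), (p, 4, 24, v, a), (p, 4, 24, y, d), (p, 4, 24, y, v)}
Keep only column(s) B, F (24 duplicate(s) eliminated): {(a, p), (d, p), (p, p), (r, p), (s, p), (v, p)}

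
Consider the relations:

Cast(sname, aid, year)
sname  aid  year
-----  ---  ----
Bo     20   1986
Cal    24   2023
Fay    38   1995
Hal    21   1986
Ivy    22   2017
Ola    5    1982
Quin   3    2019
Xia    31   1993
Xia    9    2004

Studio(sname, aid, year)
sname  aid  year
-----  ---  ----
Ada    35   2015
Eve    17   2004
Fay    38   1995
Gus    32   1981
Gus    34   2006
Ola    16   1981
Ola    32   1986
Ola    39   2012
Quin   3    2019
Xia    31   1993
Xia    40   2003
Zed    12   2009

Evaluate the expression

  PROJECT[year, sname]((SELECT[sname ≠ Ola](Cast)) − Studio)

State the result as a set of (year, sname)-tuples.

Selection sname ≠ Ola: {(Bo, 20, 1986), (Cal, 24, 2023), (Fay, 38, 1995), (Hal, 21, 1986), (Ivy, 22, 2017), (Quin, 3, 2019), (Xia, 31, 1993), (Xia, 9, 2004)}
Taking the difference: {(Bo, 20, 1986), (Cal, 24, 2023), (Hal, 21, 1986), (Ivy, 22, 2017), (Xia, 9, 2004)}
Projecting to year, sname: {(1986, Bo), (1986, Hal), (2004, Xia), (2017, Ivy), (2023, Cal)}

{(1986, Bo), (1986, Hal), (2004, Xia), (2017, Ivy), (2023, Cal)}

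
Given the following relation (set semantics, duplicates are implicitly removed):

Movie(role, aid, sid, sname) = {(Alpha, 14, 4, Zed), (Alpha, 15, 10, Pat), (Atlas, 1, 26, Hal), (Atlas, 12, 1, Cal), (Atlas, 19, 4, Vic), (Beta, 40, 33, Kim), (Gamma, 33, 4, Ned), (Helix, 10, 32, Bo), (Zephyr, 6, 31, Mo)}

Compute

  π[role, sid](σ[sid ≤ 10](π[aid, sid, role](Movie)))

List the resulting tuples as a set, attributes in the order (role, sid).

{(Alpha, 10), (Alpha, 4), (Atlas, 1), (Atlas, 4), (Gamma, 4)}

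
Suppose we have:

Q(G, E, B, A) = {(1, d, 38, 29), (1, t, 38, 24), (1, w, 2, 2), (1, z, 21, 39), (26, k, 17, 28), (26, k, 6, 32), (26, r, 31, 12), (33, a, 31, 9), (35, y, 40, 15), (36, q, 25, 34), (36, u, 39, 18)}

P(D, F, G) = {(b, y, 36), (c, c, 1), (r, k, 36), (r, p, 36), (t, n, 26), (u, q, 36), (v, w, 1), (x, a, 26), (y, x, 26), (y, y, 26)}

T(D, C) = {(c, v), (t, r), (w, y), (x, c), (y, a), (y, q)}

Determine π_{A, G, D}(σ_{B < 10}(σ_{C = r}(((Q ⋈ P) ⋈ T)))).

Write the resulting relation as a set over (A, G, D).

{(32, 26, t)}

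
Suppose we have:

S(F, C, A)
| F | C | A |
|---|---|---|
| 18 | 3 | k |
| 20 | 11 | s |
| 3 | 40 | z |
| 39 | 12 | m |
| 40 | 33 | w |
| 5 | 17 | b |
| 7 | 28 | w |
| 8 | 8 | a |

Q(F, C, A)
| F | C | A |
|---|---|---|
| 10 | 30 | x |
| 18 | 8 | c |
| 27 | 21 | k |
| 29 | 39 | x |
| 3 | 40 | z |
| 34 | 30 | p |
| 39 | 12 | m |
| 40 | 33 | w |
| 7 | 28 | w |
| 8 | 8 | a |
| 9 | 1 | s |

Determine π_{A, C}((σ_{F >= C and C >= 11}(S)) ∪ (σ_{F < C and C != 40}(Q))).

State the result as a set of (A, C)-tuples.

{(m, 12), (s, 11), (w, 28), (w, 33), (x, 30), (x, 39)}

Filtering on F >= C and C >= 11 leaves {(20, 11, s), (39, 12, m), (40, 33, w)}.
Filtering on F < C and C != 40 leaves {(10, 30, x), (29, 39, x), (7, 28, w)}.
Set union of the two operands is {(10, 30, x), (20, 11, s), (29, 39, x), (39, 12, m), (40, 33, w), (7, 28, w)}.
π_{A, C} gives {(m, 12), (s, 11), (w, 28), (w, 33), (x, 30), (x, 39)}.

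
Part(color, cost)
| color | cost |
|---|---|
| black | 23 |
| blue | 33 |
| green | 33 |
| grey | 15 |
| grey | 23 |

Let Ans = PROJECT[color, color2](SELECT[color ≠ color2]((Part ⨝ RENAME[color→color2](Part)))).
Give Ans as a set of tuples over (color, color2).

ρ[color→color2]: schema becomes (color2, cost); tuples unchanged.
Natural join on cost: {(black, 23, black), (black, 23, grey), (blue, 33, blue), (blue, 33, green), (green, 33, blue), (green, 33, green), (grey, 15, grey), (grey, 23, black), (grey, 23, grey)}
Apply σ_{color ≠ color2}; surviving tuples: {(black, 23, grey), (blue, 33, green), (green, 33, blue), (grey, 23, black)}
Projecting to color, color2: {(black, grey), (blue, green), (green, blue), (grey, black)}

{(black, grey), (blue, green), (green, blue), (grey, black)}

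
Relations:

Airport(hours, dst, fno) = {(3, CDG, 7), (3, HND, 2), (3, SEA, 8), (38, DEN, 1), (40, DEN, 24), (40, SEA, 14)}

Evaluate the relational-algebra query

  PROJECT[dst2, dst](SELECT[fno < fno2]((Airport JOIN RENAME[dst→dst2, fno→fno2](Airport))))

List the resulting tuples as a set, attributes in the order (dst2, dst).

{(CDG, HND), (DEN, SEA), (SEA, CDG), (SEA, HND)}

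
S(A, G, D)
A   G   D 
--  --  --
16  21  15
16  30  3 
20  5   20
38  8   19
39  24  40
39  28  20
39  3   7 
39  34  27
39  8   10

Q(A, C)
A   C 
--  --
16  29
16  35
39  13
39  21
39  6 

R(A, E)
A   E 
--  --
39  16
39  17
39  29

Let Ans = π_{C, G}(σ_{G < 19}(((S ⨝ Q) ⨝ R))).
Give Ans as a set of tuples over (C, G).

{(13, 3), (13, 8), (21, 3), (21, 8), (6, 3), (6, 8)}

Joining S and Q on A yields {(16, 21, 15, 29), (16, 21, 15, 35), (16, 30, 3, 29), (16, 30, 3, 35), (39, 24, 40, 13), (39, 24, 40, 21), (39, 24, 40, 6), (39, 28, 20, 13), (39, 28, 20, 21), (39, 28, 20, 6), (39, 3, 7, 13), (39, 3, 7, 21), (39, 3, 7, 6), (39, 34, 27, 13), (39, 34, 27, 21), (39, 34, 27, 6), (39, 8, 10, 13), (39, 8, 10, 21), (39, 8, 10, 6)}.
Joining (S ⨝ Q) and R on A yields {(39, 24, 40, 13, 16), (39, 24, 40, 13, 17), (39, 24, 40, 13, 29), (39, 24, 40, 21, 16), (39, 24, 40, 21, 17), (39, 24, 40, 21, 29), (39, 24, 40, 6, 16), (39, 24, 40, 6, 17), (39, 24, 40, 6, 29), (39, 28, 20, 13, 16), (39, 28, 20, 13, 17), (39, 28, 20, 13, 29), (39, 28, 20, 21, 16), (39, 28, 20, 21, 17), (39, 28, 20, 21, 29), (39, 28, 20, 6, 16), (39, 28, 20, 6, 17), (39, 28, 20, 6, 29), (39, 3, 7, 13, 16), (39, 3, 7, 13, 17), (39, 3, 7, 13, 29), (39, 3, 7, 21, 16), (39, 3, 7, 21, 17), (39, 3, 7, 21, 29), (39, 3, 7, 6, 16), (39, 3, 7, 6, 17), (39, 3, 7, 6, 29), (39, 34, 27, 13, 16), (39, 34, 27, 13, 17), (39, 34, 27, 13, 29), (39, 34, 27, 21, 16), (39, 34, 27, 21, 17), (39, 34, 27, 21, 29), (39, 34, 27, 6, 16), (39, 34, 27, 6, 17), (39, 34, 27, 6, 29), (39, 8, 10, 13, 16), (39, 8, 10, 13, 17), (39, 8, 10, 13, 29), (39, 8, 10, 21, 16), (39, 8, 10, 21, 17), (39, 8, 10, 21, 29), (39, 8, 10, 6, 16), (39, 8, 10, 6, 17), (39, 8, 10, 6, 29)}.
Selection G < 19: {(39, 3, 7, 13, 16), (39, 3, 7, 13, 17), (39, 3, 7, 13, 29), (39, 3, 7, 21, 16), (39, 3, 7, 21, 17), (39, 3, 7, 21, 29), (39, 3, 7, 6, 16), (39, 3, 7, 6, 17), (39, 3, 7, 6, 29), (39, 8, 10, 13, 16), (39, 8, 10, 13, 17), (39, 8, 10, 13, 29), (39, 8, 10, 21, 16), (39, 8, 10, 21, 17), (39, 8, 10, 21, 29), (39, 8, 10, 6, 16), (39, 8, 10, 6, 17), (39, 8, 10, 6, 29)}
Keep only column(s) C, G (12 duplicate(s) eliminated): {(13, 3), (13, 8), (21, 3), (21, 8), (6, 3), (6, 8)}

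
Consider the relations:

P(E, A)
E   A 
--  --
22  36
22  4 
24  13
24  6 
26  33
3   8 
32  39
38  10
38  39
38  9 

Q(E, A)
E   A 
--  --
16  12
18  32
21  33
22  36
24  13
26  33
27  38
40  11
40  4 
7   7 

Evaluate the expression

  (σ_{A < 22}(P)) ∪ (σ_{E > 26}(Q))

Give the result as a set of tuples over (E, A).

{(22, 4), (24, 13), (24, 6), (27, 38), (3, 8), (38, 10), (38, 9), (40, 11), (40, 4)}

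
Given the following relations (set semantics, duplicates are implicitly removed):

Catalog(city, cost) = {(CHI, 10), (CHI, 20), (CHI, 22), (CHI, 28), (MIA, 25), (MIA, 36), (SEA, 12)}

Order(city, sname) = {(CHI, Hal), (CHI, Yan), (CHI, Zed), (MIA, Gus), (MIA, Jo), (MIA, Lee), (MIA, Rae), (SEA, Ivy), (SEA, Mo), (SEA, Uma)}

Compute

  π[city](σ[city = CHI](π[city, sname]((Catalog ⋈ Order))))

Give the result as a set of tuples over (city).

Catalog ⋈ Order (natural join on city): {(CHI, 10, Hal), (CHI, 10, Yan), (CHI, 10, Zed), (CHI, 20, Hal), (CHI, 20, Yan), (CHI, 20, Zed), (CHI, 22, Hal), (CHI, 22, Yan), (CHI, 22, Zed), (CHI, 28, Hal), (CHI, 28, Yan), (CHI, 28, Zed), (MIA, 25, Gus), (MIA, 25, Jo), (MIA, 25, Lee), (MIA, 25, Rae), (MIA, 36, Gus), (MIA, 36, Jo), (MIA, 36, Lee), (MIA, 36, Rae), (SEA, 12, Ivy), (SEA, 12, Mo), (SEA, 12, Uma)}
Keep only column(s) city, sname (13 duplicate(s) eliminated): {(CHI, Hal), (CHI, Yan), (CHI, Zed), (MIA, Gus), (MIA, Jo), (MIA, Lee), (MIA, Rae), (SEA, Ivy), (SEA, Mo), (SEA, Uma)}
Filtering on city = CHI leaves {(CHI, Hal), (CHI, Yan), (CHI, Zed)}.
Keep only column(s) city (2 duplicate(s) eliminated): {CHI}

{CHI}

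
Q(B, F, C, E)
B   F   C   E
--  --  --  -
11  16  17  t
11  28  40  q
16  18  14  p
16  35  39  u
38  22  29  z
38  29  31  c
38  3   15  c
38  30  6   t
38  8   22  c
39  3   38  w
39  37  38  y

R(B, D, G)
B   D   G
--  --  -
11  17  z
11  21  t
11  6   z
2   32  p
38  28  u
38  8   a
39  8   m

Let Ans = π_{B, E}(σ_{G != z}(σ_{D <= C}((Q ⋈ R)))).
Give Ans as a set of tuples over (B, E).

{(11, q), (38, c), (38, z), (39, w), (39, y)}

Joining Q and R on B yields {(11, 16, 17, t, 17, z), (11, 16, 17, t, 21, t), (11, 16, 17, t, 6, z), (11, 28, 40, q, 17, z), (11, 28, 40, q, 21, t), (11, 28, 40, q, 6, z), (38, 22, 29, z, 28, u), (38, 22, 29, z, 8, a), (38, 29, 31, c, 28, u), (38, 29, 31, c, 8, a), (38, 3, 15, c, 28, u), (38, 3, 15, c, 8, a), (38, 30, 6, t, 28, u), (38, 30, 6, t, 8, a), (38, 8, 22, c, 28, u), (38, 8, 22, c, 8, a), (39, 3, 38, w, 8, m), (39, 37, 38, y, 8, m)}.
Filtering on D <= C leaves {(11, 16, 17, t, 17, z), (11, 16, 17, t, 6, z), (11, 28, 40, q, 17, z), (11, 28, 40, q, 21, t), (11, 28, 40, q, 6, z), (38, 22, 29, z, 28, u), (38, 22, 29, z, 8, a), (38, 29, 31, c, 28, u), (38, 29, 31, c, 8, a), (38, 3, 15, c, 8, a), (38, 8, 22, c, 8, a), (39, 3, 38, w, 8, m), (39, 37, 38, y, 8, m)}.
Filtering on G != z leaves {(11, 28, 40, q, 21, t), (38, 22, 29, z, 28, u), (38, 22, 29, z, 8, a), (38, 29, 31, c, 28, u), (38, 29, 31, c, 8, a), (38, 3, 15, c, 8, a), (38, 8, 22, c, 8, a), (39, 3, 38, w, 8, m), (39, 37, 38, y, 8, m)}.
π[B, E]: project onto (B, E) (4 duplicate(s) eliminated) → {(11, q), (38, c), (38, z), (39, w), (39, y)}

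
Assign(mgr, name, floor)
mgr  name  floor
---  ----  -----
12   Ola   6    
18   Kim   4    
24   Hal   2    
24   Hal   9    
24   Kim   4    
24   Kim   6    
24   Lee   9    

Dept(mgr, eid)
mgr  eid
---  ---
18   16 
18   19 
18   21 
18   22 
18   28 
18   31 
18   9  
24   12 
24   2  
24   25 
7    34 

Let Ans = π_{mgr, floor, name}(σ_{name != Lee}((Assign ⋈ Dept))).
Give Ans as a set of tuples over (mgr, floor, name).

{(18, 4, Kim), (24, 2, Hal), (24, 4, Kim), (24, 6, Kim), (24, 9, Hal)}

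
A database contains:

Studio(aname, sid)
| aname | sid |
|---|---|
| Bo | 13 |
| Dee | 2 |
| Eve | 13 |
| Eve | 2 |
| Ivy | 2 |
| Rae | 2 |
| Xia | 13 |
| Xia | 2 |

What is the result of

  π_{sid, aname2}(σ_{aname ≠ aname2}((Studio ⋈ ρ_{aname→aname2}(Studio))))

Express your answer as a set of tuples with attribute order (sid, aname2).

{(13, Bo), (13, Eve), (13, Xia), (2, Dee), (2, Eve), (2, Ivy), (2, Rae), (2, Xia)}

ρ[aname→aname2]: schema becomes (aname2, sid); tuples unchanged.
Natural join on sid: {(Bo, 13, Bo), (Bo, 13, Eve), (Bo, 13, Xia), (Dee, 2, Dee), (Dee, 2, Eve), (Dee, 2, Ivy), (Dee, 2, Rae), (Dee, 2, Xia), (Eve, 13, Bo), (Eve, 13, Eve), (Eve, 13, Xia), (Eve, 2, Dee), (Eve, 2, Eve), (Eve, 2, Ivy), (Eve, 2, Rae), (Eve, 2, Xia), (Ivy, 2, Dee), (Ivy, 2, Eve), (Ivy, 2, Ivy), (Ivy, 2, Rae), (Ivy, 2, Xia), (Rae, 2, Dee), (Rae, 2, Eve), (Rae, 2, Ivy), (Rae, 2, Rae), (Rae, 2, Xia), (Xia, 13, Bo), (Xia, 13, Eve), (Xia, 13, Xia), (Xia, 2, Dee), (Xia, 2, Eve), (Xia, 2, Ivy), (Xia, 2, Rae), (Xia, 2, Xia)}
Selection aname ≠ aname2: {(Bo, 13, Eve), (Bo, 13, Xia), (Dee, 2, Eve), (Dee, 2, Ivy), (Dee, 2, Rae), (Dee, 2, Xia), (Eve, 13, Bo), (Eve, 13, Xia), (Eve, 2, Dee), (Eve, 2, Ivy), (Eve, 2, Rae), (Eve, 2, Xia), (Ivy, 2, Dee), (Ivy, 2, Eve), (Ivy, 2, Rae), (Ivy, 2, Xia), (Rae, 2, Dee), (Rae, 2, Eve), (Rae, 2, Ivy), (Rae, 2, Xia), (Xia, 13, Bo), (Xia, 13, Eve), (Xia, 2, Dee), (Xia, 2, Eve), (Xia, 2, Ivy), (Xia, 2, Rae)}
Keep only column(s) sid, aname2 (18 duplicate(s) eliminated): {(13, Bo), (13, Eve), (13, Xia), (2, Dee), (2, Eve), (2, Ivy), (2, Rae), (2, Xia)}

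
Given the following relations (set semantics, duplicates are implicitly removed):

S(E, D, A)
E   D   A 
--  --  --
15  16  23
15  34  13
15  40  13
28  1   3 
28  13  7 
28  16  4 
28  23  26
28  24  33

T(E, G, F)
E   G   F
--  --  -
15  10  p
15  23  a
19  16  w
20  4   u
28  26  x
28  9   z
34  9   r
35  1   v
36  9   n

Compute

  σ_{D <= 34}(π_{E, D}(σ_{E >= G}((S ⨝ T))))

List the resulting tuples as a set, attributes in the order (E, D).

Joining S and T on E yields {(15, 16, 23, 10, p), (15, 16, 23, 23, a), (15, 34, 13, 10, p), (15, 34, 13, 23, a), (15, 40, 13, 10, p), (15, 40, 13, 23, a), (28, 1, 3, 26, x), (28, 1, 3, 9, z), (28, 13, 7, 26, x), (28, 13, 7, 9, z), (28, 16, 4, 26, x), (28, 16, 4, 9, z), (28, 23, 26, 26, x), (28, 23, 26, 9, z), (28, 24, 33, 26, x), (28, 24, 33, 9, z)}.
Selection E >= G: {(15, 16, 23, 10, p), (15, 34, 13, 10, p), (15, 40, 13, 10, p), (28, 1, 3, 26, x), (28, 1, 3, 9, z), (28, 13, 7, 26, x), (28, 13, 7, 9, z), (28, 16, 4, 26, x), (28, 16, 4, 9, z), (28, 23, 26, 26, x), (28, 23, 26, 9, z), (28, 24, 33, 26, x), (28, 24, 33, 9, z)}
π[E, D]: project onto (E, D) (5 duplicate(s) eliminated) → {(15, 16), (15, 34), (15, 40), (28, 1), (28, 13), (28, 16), (28, 23), (28, 24)}
Selection D <= 34: {(15, 16), (15, 34), (28, 1), (28, 13), (28, 16), (28, 23), (28, 24)}

{(15, 16), (15, 34), (28, 1), (28, 13), (28, 16), (28, 23), (28, 24)}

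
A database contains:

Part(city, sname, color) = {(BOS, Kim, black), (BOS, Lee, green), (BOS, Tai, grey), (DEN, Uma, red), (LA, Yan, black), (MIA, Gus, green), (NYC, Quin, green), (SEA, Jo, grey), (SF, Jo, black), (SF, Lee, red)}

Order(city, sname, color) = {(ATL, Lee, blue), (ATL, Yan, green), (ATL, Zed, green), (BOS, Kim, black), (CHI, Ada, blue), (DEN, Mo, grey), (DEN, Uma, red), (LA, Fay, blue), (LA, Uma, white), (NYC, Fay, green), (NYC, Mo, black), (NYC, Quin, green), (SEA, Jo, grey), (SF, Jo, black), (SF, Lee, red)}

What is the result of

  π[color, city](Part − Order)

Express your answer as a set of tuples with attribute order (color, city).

{(black, LA), (green, BOS), (green, MIA), (grey, BOS)}

Difference: {(BOS, Kim, black), (BOS, Lee, green), (BOS, Tai, grey), (DEN, Uma, red), (LA, Yan, black), (MIA, Gus, green), (NYC, Quin, green), (SEA, Jo, grey), (SF, Jo, black), (SF, Lee, red)} with {(ATL, Lee, blue), (ATL, Yan, green), (ATL, Zed, green), (BOS, Kim, black), (CHI, Ada, blue), (DEN, Mo, grey), (DEN, Uma, red), (LA, Fay, blue), (LA, Uma, white), (NYC, Fay, green), (NYC, Mo, black), (NYC, Quin, green), (SEA, Jo, grey), (SF, Jo, black), (SF, Lee, red)} → {(BOS, Lee, green), (BOS, Tai, grey), (LA, Yan, black), (MIA, Gus, green)}
Keep only column(s) color, city: {(black, LA), (green, BOS), (green, MIA), (grey, BOS)}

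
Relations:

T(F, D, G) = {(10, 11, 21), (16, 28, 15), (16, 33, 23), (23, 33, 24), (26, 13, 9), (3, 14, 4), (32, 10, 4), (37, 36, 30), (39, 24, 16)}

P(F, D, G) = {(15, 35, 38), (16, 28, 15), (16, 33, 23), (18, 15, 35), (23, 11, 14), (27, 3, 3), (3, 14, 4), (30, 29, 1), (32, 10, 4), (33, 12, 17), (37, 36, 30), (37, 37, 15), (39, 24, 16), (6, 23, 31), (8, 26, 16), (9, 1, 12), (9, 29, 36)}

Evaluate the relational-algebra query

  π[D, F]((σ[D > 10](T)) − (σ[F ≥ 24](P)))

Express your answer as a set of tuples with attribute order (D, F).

{(11, 10), (13, 26), (14, 3), (28, 16), (33, 16), (33, 23)}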